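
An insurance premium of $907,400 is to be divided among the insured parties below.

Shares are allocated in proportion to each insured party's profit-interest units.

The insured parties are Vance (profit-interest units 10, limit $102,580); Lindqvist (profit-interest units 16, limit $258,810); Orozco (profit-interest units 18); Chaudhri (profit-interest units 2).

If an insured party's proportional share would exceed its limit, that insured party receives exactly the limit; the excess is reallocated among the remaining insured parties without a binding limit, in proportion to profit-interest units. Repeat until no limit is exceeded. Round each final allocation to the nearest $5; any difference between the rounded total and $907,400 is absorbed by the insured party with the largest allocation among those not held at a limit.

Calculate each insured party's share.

Sum of profit-interest units: 46.
Unconstrained shares: Vance 197,260.87; Lindqvist 315,617.39; Orozco 355,069.57; Chaudhri 39,452.17.
Held at cap: Vance ($102,580), Lindqvist ($258,810); remaining pool $546,010 reallocated over remaining profit-interest units 20.
Shares after redistribution: Orozco 491,409.00 → $491,410; Chaudhri 54,601.00 → $54,600.

Vance: $102,580 | Lindqvist: $258,810 | Orozco: $491,410 | Chaudhri: $54,600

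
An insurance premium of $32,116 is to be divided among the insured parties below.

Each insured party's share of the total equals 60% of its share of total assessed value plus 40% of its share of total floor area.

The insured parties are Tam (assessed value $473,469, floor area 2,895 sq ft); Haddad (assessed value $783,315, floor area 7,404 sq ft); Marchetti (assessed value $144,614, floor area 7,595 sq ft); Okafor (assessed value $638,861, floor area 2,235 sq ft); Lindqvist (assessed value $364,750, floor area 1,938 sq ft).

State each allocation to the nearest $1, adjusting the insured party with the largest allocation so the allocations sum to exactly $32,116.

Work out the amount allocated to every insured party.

Assessed value total 2,405,009; floor area total 22,067.
Combined weights (60% assessed value + 40% floor area): Tam 0.1706; Haddad 0.3296; Marchetti 0.1737; Okafor 0.1999; Lindqvist 0.1261.
Unrounded shares: Tam 5,478.90; Haddad 10,586.41; Marchetti 5,580.15; Okafor 6,419.85; Lindqvist 4,050.69.
After rounding ($1): Tam $5,479; Haddad $10,586; Marchetti $5,580; Okafor $6,420; Lindqvist $4,051. Sum = $32,116.
Sum already equals the total — no adjustment.

Tam: $5,479 · Haddad: $10,586 · Marchetti: $5,580 · Okafor: $6,420 · Lindqvist: $4,051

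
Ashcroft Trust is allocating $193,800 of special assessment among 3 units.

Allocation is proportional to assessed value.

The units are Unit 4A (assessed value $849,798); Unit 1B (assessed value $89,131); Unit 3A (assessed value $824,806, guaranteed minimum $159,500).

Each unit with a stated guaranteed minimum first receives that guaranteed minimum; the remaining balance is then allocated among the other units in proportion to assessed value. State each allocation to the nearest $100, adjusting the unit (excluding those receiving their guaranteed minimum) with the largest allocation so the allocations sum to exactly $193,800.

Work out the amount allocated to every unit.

Unit 4A: $31,000; Unit 1B: $3,300; Unit 3A: $159,500

Minimums first: Unit 3A $159,500. Remaining pool $34,300.
Remaining pool split over remaining assessed value 938,929: Unit 4A 31,043.96 → $31,000; Unit 1B 3,256.04 → $3,300.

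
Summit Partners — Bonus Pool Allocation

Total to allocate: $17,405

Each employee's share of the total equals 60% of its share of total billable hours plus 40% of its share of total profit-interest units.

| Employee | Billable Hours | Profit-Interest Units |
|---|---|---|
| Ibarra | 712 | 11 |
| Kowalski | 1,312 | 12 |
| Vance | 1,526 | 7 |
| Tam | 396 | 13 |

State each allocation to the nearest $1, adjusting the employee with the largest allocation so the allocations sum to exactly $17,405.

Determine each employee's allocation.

Billable hours total 3,946; profit-interest units total 43.
Combined weights (60% billable hours + 40% profit-interest units): Ibarra 0.2106; Kowalski 0.3111; Vance 0.2971; Tam 0.1811.
Raw shares: Ibarra 3,665.27; Kowalski 5,415.06; Vance 5,171.87; Tam 3,152.80.
Rounded to nearest $1: Ibarra $3,665; Kowalski $5,415; Vance $5,172; Tam $3,153. Sum = $17,405.
Sum already equals the total — no adjustment.

Ibarra: $3,665; Kowalski: $5,415; Vance: $5,172; Tam: $3,153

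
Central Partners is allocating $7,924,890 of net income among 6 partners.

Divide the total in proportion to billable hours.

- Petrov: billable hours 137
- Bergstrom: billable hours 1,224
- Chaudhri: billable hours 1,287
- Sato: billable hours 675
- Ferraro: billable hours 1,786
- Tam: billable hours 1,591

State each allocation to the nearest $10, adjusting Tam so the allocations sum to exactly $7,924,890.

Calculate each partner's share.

Billable hours total: 6,700.
Unrounded shares: Petrov 137/6,700 × $7,924,890 = 162,046.26; Bergstrom 1,224/6,700 × $7,924,890 = 1,447,770.95; Chaudhri 1,287/6,700 × $7,924,890 = 1,522,288.57; Sato 675/6,700 × $7,924,890 = 798,403.10; Ferraro 1,786/6,700 × $7,924,890 = 2,112,515.45; Tam 1,591/6,700 × $7,924,890 = 1,881,865.67.
Rounded to nearest $10: Petrov $162,050; Bergstrom $1,447,770; Chaudhri $1,522,290; Sato $798,400; Ferraro $2,112,520; Tam $1,881,870. Sum = $7,924,900.
Difference $7,924,890 − $7,924,900 = −$10 applied to Tam: Tam becomes $1,881,860.

Petrov: $162,050 · Bergstrom: $1,447,770 · Chaudhri: $1,522,290 · Sato: $798,400 · Ferraro: $2,112,520 · Tam: $1,881,860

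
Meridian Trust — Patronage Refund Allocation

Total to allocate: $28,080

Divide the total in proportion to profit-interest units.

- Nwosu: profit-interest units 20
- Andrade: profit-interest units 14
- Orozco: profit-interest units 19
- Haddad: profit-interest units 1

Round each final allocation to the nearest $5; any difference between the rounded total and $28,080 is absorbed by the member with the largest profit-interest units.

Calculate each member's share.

Nwosu: $10,400 · Andrade: $7,280 · Orozco: $9,880 · Haddad: $520

Profit-interest units total: 20 + 14 + 19 + 1 = 54.
Unrounded shares: Nwosu 10,400.00; Andrade 7,280.00; Orozco 9,880.00; Haddad 520.00.
At nearest $5: Nwosu $10,400; Andrade $7,280; Orozco $9,880; Haddad $520. Sum = $28,080.
Sum already equals the total — no adjustment.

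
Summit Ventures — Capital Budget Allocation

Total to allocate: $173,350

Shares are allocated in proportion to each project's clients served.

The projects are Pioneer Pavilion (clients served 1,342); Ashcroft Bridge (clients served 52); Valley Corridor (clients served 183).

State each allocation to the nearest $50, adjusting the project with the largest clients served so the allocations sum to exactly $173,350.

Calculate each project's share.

Sum of clients served: 1,577.
Unrounded shares: Pioneer Pavilion 1,342/1,577 × $173,350 = 147,517.88; Ashcroft Bridge 52/1,577 × $173,350 = 5,716.04; Valley Corridor 183/1,577 × $173,350 = 20,116.07.
Rounded to nearest $50: Pioneer Pavilion $147,500; Ashcroft Bridge $5,700; Valley Corridor $20,100. Sum = $173,300.
Difference $173,350 − $173,300 = +$50 applied to largest clients served (Pioneer Pavilion): Pioneer Pavilion becomes $147,550.

Pioneer Pavilion: $147,550 | Ashcroft Bridge: $5,700 | Valley Corridor: $20,100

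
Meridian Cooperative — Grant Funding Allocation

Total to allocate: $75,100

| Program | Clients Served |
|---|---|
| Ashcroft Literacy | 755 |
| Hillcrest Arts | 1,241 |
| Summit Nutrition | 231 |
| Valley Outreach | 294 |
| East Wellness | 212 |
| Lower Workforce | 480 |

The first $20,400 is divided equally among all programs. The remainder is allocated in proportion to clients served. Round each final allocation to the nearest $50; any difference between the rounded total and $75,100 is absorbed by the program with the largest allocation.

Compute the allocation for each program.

First tranche $20,400 split equally: $3,400 each.
Remainder $54,700 by clients served (total 3,213): Ashcroft Literacy 12,853.56 → $12,850; Hillcrest Arts 21,127.51 → $21,150; Summit Nutrition 3,932.68 → $3,950; Valley Outreach 5,005.23 → $5,000; East Wellness 3,609.21 → $3,600; Lower Workforce 8,171.80 → $8,150.
Totals: Ashcroft Literacy $3,400 + $12,850 = $16,250; Hillcrest Arts $3,400 + $21,150 = $24,550; Summit Nutrition $3,400 + $3,950 = $7,350; Valley Outreach $3,400 + $5,000 = $8,400; East Wellness $3,400 + $3,600 = $7,000; Lower Workforce $3,400 + $8,150 = $11,550.

Ashcroft Literacy: $16,250; Hillcrest Arts: $24,550; Summit Nutrition: $7,350; Valley Outreach: $8,400; East Wellness: $7,000; Lower Workforce: $11,550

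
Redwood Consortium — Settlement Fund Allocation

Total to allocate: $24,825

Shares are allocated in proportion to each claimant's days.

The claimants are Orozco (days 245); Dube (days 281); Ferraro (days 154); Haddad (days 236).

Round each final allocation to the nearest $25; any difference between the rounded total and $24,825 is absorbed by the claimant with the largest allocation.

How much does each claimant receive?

Orozco: $6,650; Dube: $7,600; Ferraro: $4,175; Haddad: $6,400

Sum of days: 916.
Proportional shares: Orozco 245/916 × $24,825 = 6,639.87; Dube 281/916 × $24,825 = 7,615.53; Ferraro 154/916 × $24,825 = 4,173.64; Haddad 236/916 × $24,825 = 6,395.96.
After rounding ($25): Orozco $6,650; Dube $7,625; Ferraro $4,175; Haddad $6,400. Sum = $24,850.
Difference $24,825 − $24,850 = −$25 applied to largest allocation (Dube): Dube becomes $7,600.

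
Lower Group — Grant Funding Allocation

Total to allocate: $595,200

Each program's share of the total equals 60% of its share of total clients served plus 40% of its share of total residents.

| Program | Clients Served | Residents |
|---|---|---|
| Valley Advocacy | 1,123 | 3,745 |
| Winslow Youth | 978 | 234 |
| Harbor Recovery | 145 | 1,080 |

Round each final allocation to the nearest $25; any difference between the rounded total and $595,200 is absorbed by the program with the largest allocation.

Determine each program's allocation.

Valley Advocacy: $354,800 · Winslow Youth: $166,525 · Harbor Recovery: $73,875

Totals — clients served 2,246, residents 5,059.
Combined weights (60% clients served + 40% residents): Valley Advocacy 0.5961; Winslow Youth 0.2798; Harbor Recovery 0.1241.
Proportional shares: Valley Advocacy 354,802.26; Winslow Youth 166,516.81; Harbor Recovery 73,880.93.
After rounding ($25): Valley Advocacy $354,800; Winslow Youth $166,525; Harbor Recovery $73,875. Sum = $595,200.
No rounding difference to absorb.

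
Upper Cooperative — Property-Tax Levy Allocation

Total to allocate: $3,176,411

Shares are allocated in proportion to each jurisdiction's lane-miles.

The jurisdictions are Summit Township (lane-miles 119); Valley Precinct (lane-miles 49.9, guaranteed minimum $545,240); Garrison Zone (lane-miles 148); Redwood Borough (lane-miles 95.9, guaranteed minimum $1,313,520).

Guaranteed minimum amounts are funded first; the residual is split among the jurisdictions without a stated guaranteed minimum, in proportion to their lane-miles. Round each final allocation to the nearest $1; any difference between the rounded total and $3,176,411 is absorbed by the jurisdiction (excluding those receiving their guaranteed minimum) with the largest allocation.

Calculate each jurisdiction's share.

Minimums first: Valley Precinct $545,240; Redwood Borough $1,313,520. Residual $1,317,651.
Residual split over remaining lane-miles 267: Summit Township 587,267.67 → $587,268; Garrison Zone 730,383.33 → $730,383.

Summit Township: $587,268; Valley Precinct: $545,240; Garrison Zone: $730,383; Redwood Borough: $1,313,520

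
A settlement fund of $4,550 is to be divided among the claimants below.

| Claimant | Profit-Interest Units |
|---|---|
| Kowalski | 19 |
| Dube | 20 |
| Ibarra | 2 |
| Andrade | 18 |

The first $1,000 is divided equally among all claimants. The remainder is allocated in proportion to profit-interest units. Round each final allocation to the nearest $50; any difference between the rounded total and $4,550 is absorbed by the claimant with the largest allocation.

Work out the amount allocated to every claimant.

Kowalski: $1,400 | Dube: $1,450 | Ibarra: $350 | Andrade: $1,350

$1,000 shared equally gives $250 per claimant.
Remainder $3,550 by profit-interest units (total 59): Kowalski 1,143.22 → $1,150; Dube 1,203.39 → $1,200; Ibarra 120.34 → $100; Andrade 1,083.05 → $1,100.
Totals: Kowalski $250 + $1,150 = $1,400; Dube $250 + $1,200 = $1,450; Ibarra $250 + $100 = $350; Andrade $250 + $1,100 = $1,350.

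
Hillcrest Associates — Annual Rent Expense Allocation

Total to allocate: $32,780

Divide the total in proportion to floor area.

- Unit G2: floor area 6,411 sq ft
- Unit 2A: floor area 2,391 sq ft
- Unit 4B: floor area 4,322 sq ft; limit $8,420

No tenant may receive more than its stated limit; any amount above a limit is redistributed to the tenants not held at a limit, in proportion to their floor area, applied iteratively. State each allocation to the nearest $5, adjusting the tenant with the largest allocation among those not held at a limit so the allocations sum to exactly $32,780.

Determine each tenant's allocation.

Combined floor area = 13,124.
Proportional shares (ignoring caps): Unit G2 16,012.85; Unit 2A 5,972.03; Unit 4B 10,795.12.
Held at cap: Unit 4B ($8,420); residual $24,360 reallocated over remaining floor area 8,802.
Shares after redistribution: Unit G2 17,742.78 → $17,745; Unit 2A 6,617.22 → $6,615.

Unit G2: $17,745 · Unit 2A: $6,615 · Unit 4B: $8,420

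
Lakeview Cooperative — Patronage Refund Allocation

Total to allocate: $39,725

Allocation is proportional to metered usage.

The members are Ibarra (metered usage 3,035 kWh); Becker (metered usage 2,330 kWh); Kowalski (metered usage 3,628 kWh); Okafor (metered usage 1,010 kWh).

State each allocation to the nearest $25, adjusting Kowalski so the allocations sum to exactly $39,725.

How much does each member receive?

Ibarra: $12,050; Becker: $9,250; Kowalski: $14,425; Okafor: $4,000

Metered usage total: 10,003.
Pro-rata amounts: Ibarra 3,035/10,003 × $39,725 = 12,052.92; Becker 2,330/10,003 × $39,725 = 9,253.15; Kowalski 3,628/10,003 × $39,725 = 14,407.91; Okafor 1,010/10,003 × $39,725 = 4,011.02.
After rounding ($25): Ibarra $12,050; Becker $9,250; Kowalski $14,400; Okafor $4,000. Sum = $39,700.
Difference $39,725 − $39,700 = +$25 applied to Kowalski: Kowalski becomes $14,425.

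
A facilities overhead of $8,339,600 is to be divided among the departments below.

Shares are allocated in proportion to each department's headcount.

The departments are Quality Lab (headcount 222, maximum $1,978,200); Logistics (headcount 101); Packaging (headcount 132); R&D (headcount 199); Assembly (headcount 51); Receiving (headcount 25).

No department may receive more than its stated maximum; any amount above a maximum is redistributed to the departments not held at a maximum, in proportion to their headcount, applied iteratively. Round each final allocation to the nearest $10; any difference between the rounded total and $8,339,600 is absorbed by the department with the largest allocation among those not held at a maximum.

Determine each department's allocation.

Headcount total: 730.
Unconstrained shares: Quality Lab 2,536,152.33; Logistics 1,153,835.07; Packaging 1,507,982.47; R&D 2,273,397.81; Assembly 582,629.59; Receiving 285,602.74.
Held at cap: Quality Lab ($1,978,200); residual $6,361,400 reallocated over remaining headcount 508.
Remaining shares: Logistics 1,264,766.54 → $1,264,770; Packaging 1,652,962.20 → $1,652,960; R&D 2,491,965.75 → $2,491,970; Assembly 638,644.49 → $638,640; Receiving 313,061.02 → $313,060.

Quality Lab: $1,978,200; Logistics: $1,264,770; Packaging: $1,652,960; R&D: $2,491,970; Assembly: $638,640; Receiving: $313,060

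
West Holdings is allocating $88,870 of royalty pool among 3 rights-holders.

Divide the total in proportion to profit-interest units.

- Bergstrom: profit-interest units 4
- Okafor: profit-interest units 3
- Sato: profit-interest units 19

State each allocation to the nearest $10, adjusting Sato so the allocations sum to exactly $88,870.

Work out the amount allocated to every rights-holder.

Bergstrom: $13,670; Okafor: $10,250; Sato: $64,950

Profit-interest units total: 26.
Pro-rata amounts: Bergstrom 4/26 × $88,870 = 13,672.31; Okafor 3/26 × $88,870 = 10,254.23; Sato 19/26 × $88,870 = 64,943.46.
Rounded to nearest $10: Bergstrom $13,670; Okafor $10,250; Sato $64,940. Sum = $88,860.
Difference $88,870 − $88,860 = +$10 applied to Sato: Sato becomes $64,950.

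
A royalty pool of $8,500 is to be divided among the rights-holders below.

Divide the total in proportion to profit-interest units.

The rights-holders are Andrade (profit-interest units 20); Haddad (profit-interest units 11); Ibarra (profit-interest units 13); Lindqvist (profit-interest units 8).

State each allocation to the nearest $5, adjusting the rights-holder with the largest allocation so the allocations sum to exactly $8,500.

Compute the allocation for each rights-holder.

Andrade: $3,265 · Haddad: $1,800 · Ibarra: $2,125 · Lindqvist: $1,310

Sum of profit-interest units: 52.
Proportional shares: Andrade 20/52 × $8,500 = 3,269.23; Haddad 11/52 × $8,500 = 1,798.08; Ibarra 13/52 × $8,500 = 2,125.00; Lindqvist 8/52 × $8,500 = 1,307.69.
After rounding ($5): Andrade $3,270; Haddad $1,800; Ibarra $2,125; Lindqvist $1,310. Sum = $8,505.
Difference $8,500 − $8,505 = −$5 applied to largest allocation (Andrade): Andrade becomes $3,265.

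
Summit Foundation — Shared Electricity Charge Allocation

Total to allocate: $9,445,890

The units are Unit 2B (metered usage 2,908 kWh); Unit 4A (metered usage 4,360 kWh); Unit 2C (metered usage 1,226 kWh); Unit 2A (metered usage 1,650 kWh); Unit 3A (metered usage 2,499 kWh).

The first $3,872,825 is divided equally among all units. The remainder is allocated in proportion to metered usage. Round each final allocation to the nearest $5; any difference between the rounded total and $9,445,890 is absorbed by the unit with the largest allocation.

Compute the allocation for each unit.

Unit 2B: $2,056,420 · Unit 4A: $2,696,460 · Unit 2C: $1,314,990 · Unit 2A: $1,501,890 · Unit 3A: $1,876,130

Equal tier: $3,872,825 ÷ 5 = $774,565 apiece.
Remainder $5,573,065 by metered usage (total 12,643): Unit 2B 1,281,853.44 → $1,281,855; Unit 4A 1,921,898.55 → $1,921,900; Unit 2C 540,423.77 → $540,425; Unit 2A 727,323.99 → $727,325; Unit 3A 1,101,565.25 → $1,101,565.
Rounding difference −$5 on remainder applied to Unit 4A.
Totals: Unit 2B $774,565 + $1,281,855 = $2,056,420; Unit 4A $774,565 + $1,921,895 = $2,696,460; Unit 2C $774,565 + $540,425 = $1,314,990; Unit 2A $774,565 + $727,325 = $1,501,890; Unit 3A $774,565 + $1,101,565 = $1,876,130.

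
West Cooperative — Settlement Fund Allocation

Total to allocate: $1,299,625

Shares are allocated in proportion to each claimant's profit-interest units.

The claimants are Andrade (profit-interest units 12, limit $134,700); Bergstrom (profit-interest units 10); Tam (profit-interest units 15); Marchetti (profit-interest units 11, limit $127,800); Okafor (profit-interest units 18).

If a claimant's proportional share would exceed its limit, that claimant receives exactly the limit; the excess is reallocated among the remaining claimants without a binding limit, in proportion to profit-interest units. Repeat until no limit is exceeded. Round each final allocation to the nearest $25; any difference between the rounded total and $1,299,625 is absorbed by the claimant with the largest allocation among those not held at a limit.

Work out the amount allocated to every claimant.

Profit-interest units total: 66.
Proportional shares (ignoring caps): Andrade 236,295.45; Bergstrom 196,912.88; Tam 295,369.32; Marchetti 216,604.17; Okafor 354,443.18.
Capped: Andrade ($134,700), Marchetti ($127,800); balance $1,037,125 reallocated over remaining profit-interest units 43.
Redistributed shares: Bergstrom 241,191.86 → $241,200; Tam 361,787.79 → $361,800; Okafor 434,145.35 → $434,150.
Rounding difference −$25 applied to Okafor → $434,125.

Andrade: $134,700 | Bergstrom: $241,200 | Tam: $361,800 | Marchetti: $127,800 | Okafor: $434,125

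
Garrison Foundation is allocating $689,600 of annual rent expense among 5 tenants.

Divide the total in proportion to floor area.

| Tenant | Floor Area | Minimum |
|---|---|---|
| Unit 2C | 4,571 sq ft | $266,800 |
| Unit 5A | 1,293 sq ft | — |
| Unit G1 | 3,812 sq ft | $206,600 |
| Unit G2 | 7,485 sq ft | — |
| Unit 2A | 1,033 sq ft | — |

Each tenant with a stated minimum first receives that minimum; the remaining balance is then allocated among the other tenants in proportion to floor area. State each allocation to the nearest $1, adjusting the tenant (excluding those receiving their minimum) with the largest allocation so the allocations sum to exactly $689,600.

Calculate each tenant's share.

Minimums first: Unit 2C $266,800; Unit G1 $206,600. Residual $216,200.
Residual split over remaining floor area 9,811: Unit 5A 28,493.18 → $28,493; Unit G2 164,943.13 → $164,943; Unit 2A 22,763.69 → $22,764.

Unit 2C: $266,800 · Unit 5A: $28,493 · Unit G1: $206,600 · Unit G2: $164,943 · Unit 2A: $22,764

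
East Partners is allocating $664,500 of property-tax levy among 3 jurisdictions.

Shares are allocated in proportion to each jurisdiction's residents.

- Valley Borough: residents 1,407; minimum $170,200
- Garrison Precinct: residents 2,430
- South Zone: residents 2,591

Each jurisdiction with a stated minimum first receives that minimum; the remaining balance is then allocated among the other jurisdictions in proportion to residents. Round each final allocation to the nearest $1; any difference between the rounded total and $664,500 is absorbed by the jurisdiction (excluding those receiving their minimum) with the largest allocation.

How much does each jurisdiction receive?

Valley Borough: $170,200 · Garrison Precinct: $239,225 · South Zone: $255,075

Minimums first: Valley Borough $170,200. Residual $494,300.
Residual split over remaining residents 5,021: Garrison Precinct 239,225.05 → $239,225; South Zone 255,074.95 → $255,075.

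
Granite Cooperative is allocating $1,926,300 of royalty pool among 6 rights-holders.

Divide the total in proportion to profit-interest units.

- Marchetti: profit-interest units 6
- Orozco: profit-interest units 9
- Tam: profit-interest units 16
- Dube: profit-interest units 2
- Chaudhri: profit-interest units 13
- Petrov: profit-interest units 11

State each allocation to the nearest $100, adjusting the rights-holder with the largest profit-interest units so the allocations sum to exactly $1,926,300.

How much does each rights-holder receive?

Marchetti: $202,800; Orozco: $304,200; Tam: $540,700; Dube: $67,600; Chaudhri: $439,300; Petrov: $371,700

Combined profit-interest units = 6 + 9 + 16 + 2 + 13 + 11 = 57.
Unrounded shares: Marchetti 202,768.42; Orozco 304,152.63; Tam 540,715.79; Dube 67,589.47; Chaudhri 439,331.58; Petrov 371,742.11.
Rounded to nearest $100: Marchetti $202,800; Orozco $304,200; Tam $540,700; Dube $67,600; Chaudhri $439,300; Petrov $371,700. Sum = $1,926,300.
Sum already equals the total — no adjustment.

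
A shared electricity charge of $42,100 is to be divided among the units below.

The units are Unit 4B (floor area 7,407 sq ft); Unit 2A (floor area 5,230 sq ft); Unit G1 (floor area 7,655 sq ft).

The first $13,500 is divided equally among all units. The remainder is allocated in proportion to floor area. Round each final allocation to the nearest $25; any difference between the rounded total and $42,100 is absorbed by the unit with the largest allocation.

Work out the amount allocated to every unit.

Unit 4B: $14,950 | Unit 2A: $11,875 | Unit G1: $15,275

First tranche $13,500 split equally: $4,500 each.
Remainder $28,600 by floor area (total 20,292): Unit 4B 10,439.59 → $10,450; Unit 2A 7,371.28 → $7,375; Unit G1 10,789.13 → $10,800.
Rounding difference −$25 on remainder applied to Unit G1.
Totals: Unit 4B $4,500 + $10,450 = $14,950; Unit 2A $4,500 + $7,375 = $11,875; Unit G1 $4,500 + $10,775 = $15,275.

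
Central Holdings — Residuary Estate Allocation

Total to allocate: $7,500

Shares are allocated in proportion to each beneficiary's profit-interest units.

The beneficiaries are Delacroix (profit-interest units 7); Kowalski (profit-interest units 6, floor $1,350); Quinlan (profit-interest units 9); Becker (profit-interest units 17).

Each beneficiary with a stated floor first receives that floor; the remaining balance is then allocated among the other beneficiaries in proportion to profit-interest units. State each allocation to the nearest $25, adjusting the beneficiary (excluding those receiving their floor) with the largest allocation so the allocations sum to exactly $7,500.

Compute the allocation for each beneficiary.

Fund the minimums — Kowalski $1,350. Balance $6,150.
Balance split over remaining profit-interest units 33: Delacroix 1,304.55 → $1,300; Quinlan 1,677.27 → $1,675; Becker 3,168.18 → $3,175.

Delacroix: $1,300 · Kowalski: $1,350 · Quinlan: $1,675 · Becker: $3,175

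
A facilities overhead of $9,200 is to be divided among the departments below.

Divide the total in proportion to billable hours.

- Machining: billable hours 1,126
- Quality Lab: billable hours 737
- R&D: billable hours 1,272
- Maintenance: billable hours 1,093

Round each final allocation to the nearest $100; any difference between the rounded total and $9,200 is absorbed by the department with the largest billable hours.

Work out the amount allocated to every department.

Machining: $2,500 · Quality Lab: $1,600 · R&D: $2,700 · Maintenance: $2,400

Billable hours total: 4,228.
Unrounded shares: Machining 1,126/4,228 × $9,200 = 2,450.14; Quality Lab 737/4,228 × $9,200 = 1,603.69; R&D 1,272/4,228 × $9,200 = 2,767.83; Maintenance 1,093/4,228 × $9,200 = 2,378.33.
Rounded to nearest $100: Machining $2,500; Quality Lab $1,600; R&D $2,800; Maintenance $2,400. Sum = $9,300.
Difference $9,200 − $9,300 = −$100 applied to largest billable hours (R&D): R&D becomes $2,700.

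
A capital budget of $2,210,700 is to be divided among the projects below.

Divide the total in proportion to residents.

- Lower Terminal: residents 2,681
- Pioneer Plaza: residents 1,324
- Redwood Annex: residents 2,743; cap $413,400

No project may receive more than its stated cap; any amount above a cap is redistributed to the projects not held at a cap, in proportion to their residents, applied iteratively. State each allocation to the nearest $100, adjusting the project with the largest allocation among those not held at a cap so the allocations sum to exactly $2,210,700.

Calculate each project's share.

Sum of residents: 6,748.
Unconstrained shares: Lower Terminal 878,317.53; Pioneer Plaza 433,753.23; Redwood Annex 898,629.24.
Cap binds for Redwood Annex ($413,400); remaining pool $1,797,300 reallocated over remaining residents 4,005.
Shares after redistribution: Lower Terminal 1,203,136.40 → $1,203,100; Pioneer Plaza 594,163.60 → $594,200.

Lower Terminal: $1,203,100 | Pioneer Plaza: $594,200 | Redwood Annex: $413,400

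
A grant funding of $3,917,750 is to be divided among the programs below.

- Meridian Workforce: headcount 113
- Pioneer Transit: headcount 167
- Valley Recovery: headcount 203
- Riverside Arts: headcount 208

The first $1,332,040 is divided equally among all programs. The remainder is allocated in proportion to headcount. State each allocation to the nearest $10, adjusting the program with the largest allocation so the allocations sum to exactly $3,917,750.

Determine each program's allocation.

Meridian Workforce: $755,850; Pioneer Transit: $957,920; Valley Recovery: $1,092,630; Riverside Arts: $1,111,350

$1,332,040 shared equally gives $333,010 per program.
Remainder $2,585,710 by headcount (total 691): Meridian Workforce 422,844.04 → $422,840; Pioneer Transit 624,911.10 → $624,910; Valley Recovery 759,622.47 → $759,620; Riverside Arts 778,332.39 → $778,330.
Rounding difference +$10 on remainder applied to Riverside Arts.
Totals: Meridian Workforce $333,010 + $422,840 = $755,850; Pioneer Transit $333,010 + $624,910 = $957,920; Valley Recovery $333,010 + $759,620 = $1,092,630; Riverside Arts $333,010 + $778,340 = $1,111,350.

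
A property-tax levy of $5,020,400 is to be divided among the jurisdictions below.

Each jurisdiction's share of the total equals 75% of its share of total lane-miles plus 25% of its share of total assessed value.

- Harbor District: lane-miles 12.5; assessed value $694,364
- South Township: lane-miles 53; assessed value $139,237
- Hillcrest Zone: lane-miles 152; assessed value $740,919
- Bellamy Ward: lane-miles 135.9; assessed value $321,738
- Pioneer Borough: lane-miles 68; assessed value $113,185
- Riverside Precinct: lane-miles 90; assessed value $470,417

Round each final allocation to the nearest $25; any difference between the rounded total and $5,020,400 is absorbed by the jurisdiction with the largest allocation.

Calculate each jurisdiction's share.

Lane-miles total 511.4; assessed value total 2,479,860.
Composite weights (75% lane-miles + 25% assessed value): Harbor District 0.0883; South Township 0.0918; Hillcrest Zone 0.2976; Bellamy Ward 0.2317; Pioneer Borough 0.1111; Riverside Precinct 0.1794.
Raw shares: Harbor District 443,463.74; South Township 460,694.93; Hillcrest Zone 1,494,126.83; Bellamy Ward 1,163,432.14; Pioneer Borough 557,950.51; Riverside Precinct 900,731.85.
After rounding ($25): Harbor District $443,475; South Township $460,700; Hillcrest Zone $1,494,125; Bellamy Ward $1,163,425; Pioneer Borough $557,950; Riverside Precinct $900,725. Sum = $5,020,400.
Sum already equals the total — no adjustment.

Harbor District: $443,475 · South Township: $460,700 · Hillcrest Zone: $1,494,125 · Bellamy Ward: $1,163,425 · Pioneer Borough: $557,950 · Riverside Precinct: $900,725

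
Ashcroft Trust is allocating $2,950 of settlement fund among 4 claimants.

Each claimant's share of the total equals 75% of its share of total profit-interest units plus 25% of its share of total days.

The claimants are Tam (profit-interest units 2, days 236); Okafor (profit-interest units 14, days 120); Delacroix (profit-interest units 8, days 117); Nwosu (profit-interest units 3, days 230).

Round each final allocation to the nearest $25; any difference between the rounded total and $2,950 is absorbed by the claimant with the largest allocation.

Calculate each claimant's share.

Profit-interest units total 27; days total 703.
Blended shares (75% profit-interest units + 25% days): Tam 0.1395; Okafor 0.4316; Delacroix 0.2638; Nwosu 0.1651.
Proportional shares: Tam 411.47; Okafor 1,273.11; Delacroix 778.30; Nwosu 487.12.
At nearest $25: Tam $400; Okafor $1,275; Delacroix $775; Nwosu $475. Sum = $2,925.
Difference $2,950 − $2,925 = +$25 applied to largest allocation (Okafor): Okafor becomes $1,300.

Tam: $400 | Okafor: $1,300 | Delacroix: $775 | Nwosu: $475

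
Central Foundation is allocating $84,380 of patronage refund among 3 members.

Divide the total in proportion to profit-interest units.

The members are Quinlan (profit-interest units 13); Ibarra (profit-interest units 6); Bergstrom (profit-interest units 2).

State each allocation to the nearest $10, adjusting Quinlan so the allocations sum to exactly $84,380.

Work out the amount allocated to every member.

Profit-interest units total: 21.
Pro-rata amounts: Quinlan 13/21 × $84,380 = 52,235.24; Ibarra 6/21 × $84,380 = 24,108.57; Bergstrom 2/21 × $84,380 = 8,036.19.
After rounding ($10): Quinlan $52,240; Ibarra $24,110; Bergstrom $8,040. Sum = $84,390.
Difference $84,380 − $84,390 = −$10 applied to Quinlan: Quinlan becomes $52,230.

Quinlan: $52,230; Ibarra: $24,110; Bergstrom: $8,040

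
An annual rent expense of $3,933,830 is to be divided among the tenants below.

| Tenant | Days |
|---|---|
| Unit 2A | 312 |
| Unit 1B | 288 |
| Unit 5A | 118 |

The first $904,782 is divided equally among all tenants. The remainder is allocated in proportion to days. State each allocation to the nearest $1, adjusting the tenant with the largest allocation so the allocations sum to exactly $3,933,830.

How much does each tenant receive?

Unit 2A: $1,617,838 · Unit 1B: $1,516,588 · Unit 5A: $799,404

Equal tier: $904,782 ÷ 3 = $301,594 apiece.
Remainder $3,029,048 by days (total 718): Unit 2A 1,316,243.70 → $1,316,244; Unit 1B 1,214,994.18 → $1,214,994; Unit 5A 497,810.12 → $497,810.
Totals: Unit 2A $301,594 + $1,316,244 = $1,617,838; Unit 1B $301,594 + $1,214,994 = $1,516,588; Unit 5A $301,594 + $497,810 = $799,404.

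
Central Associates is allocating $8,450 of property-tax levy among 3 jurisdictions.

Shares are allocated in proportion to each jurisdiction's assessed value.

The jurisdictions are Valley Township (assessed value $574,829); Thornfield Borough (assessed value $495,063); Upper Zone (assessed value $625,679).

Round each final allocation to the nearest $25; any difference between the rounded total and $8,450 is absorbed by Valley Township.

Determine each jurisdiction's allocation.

Valley Township: $2,850 · Thornfield Borough: $2,475 · Upper Zone: $3,125

Sum of assessed value: 1,695,571.
Proportional shares: Valley Township 574,829/1,695,571 × $8,450 = 2,864.70; Thornfield Borough 495,063/1,695,571 × $8,450 = 2,467.18; Upper Zone 625,679/1,695,571 × $8,450 = 3,118.12.
At nearest $25: Valley Township $2,875; Thornfield Borough $2,475; Upper Zone $3,125. Sum = $8,475.
Difference $8,450 − $8,475 = −$25 applied to Valley Township: Valley Township becomes $2,850.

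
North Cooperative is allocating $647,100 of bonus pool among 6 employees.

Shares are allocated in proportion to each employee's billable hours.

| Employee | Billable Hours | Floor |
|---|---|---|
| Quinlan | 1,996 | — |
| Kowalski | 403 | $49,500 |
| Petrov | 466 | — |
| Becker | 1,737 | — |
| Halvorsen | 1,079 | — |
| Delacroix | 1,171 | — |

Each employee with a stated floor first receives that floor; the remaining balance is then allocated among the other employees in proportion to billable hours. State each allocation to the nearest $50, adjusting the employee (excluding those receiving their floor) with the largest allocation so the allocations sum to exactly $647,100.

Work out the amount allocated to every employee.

Minimums first: Kowalski $49,500. Remaining pool $597,600.
Remaining pool split over remaining billable hours 6,449: Quinlan 184,960.40 → $184,950; Petrov 43,182.14 → $43,200; Becker 160,960.02 → $160,950; Halvorsen 99,986.11 → $100,000; Delacroix 108,511.34 → $108,500.

Quinlan: $184,950 | Kowalski: $49,500 | Petrov: $43,200 | Becker: $160,950 | Halvorsen: $100,000 | Delacroix: $108,500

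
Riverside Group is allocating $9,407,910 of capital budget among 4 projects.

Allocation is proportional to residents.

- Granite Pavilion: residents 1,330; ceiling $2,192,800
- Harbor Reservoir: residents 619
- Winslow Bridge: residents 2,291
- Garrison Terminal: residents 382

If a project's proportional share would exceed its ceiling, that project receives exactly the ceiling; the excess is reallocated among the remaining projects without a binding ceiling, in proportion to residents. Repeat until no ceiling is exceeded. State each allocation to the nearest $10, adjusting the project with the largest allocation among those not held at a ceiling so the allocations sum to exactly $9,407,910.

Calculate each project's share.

Combined residents = 4,622.
Unconstrained shares: Granite Pavilion 2,707,165.79; Harbor Reservoir 1,259,951.60; Winslow Bridge 4,663,245.74; Garrison Terminal 777,546.87.
Held at cap: Granite Pavilion ($2,192,800); residual $7,215,110 reallocated over remaining residents 3,292.
Remaining shares: Harbor Reservoir 1,356,668.62 → $1,356,670; Winslow Bridge 5,021,208.08 → $5,021,210; Garrison Terminal 837,233.30 → $837,230.

Granite Pavilion: $2,192,800; Harbor Reservoir: $1,356,670; Winslow Bridge: $5,021,210; Garrison Terminal: $837,230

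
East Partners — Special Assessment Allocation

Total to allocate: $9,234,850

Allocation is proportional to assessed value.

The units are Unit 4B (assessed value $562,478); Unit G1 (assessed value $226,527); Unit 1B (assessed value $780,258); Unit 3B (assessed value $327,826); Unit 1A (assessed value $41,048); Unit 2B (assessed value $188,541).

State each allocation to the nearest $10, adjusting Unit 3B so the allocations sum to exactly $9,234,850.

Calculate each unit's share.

Unit 4B: $2,442,490; Unit G1: $983,670; Unit 1B: $3,388,180; Unit 3B: $1,423,540; Unit 1A: $178,250; Unit 2B: $818,720

Combined assessed value = 2,126,678.
Proportional shares: Unit 4B 562,478/2,126,678 × $9,234,850 = 2,442,494.80; Unit G1 226,527/2,126,678 × $9,234,850 = 983,666.95; Unit 1B 780,258/2,126,678 × $9,234,850 = 3,388,178.93; Unit 3B 327,826/2,126,678 × $9,234,850 = 1,423,545.99; Unit 1A 41,048/2,126,678 × $9,234,850 = 178,246.13; Unit 2B 188,541/2,126,678 × $9,234,850 = 818,717.20.
After rounding ($10): Unit 4B $2,442,490; Unit G1 $983,670; Unit 1B $3,388,180; Unit 3B $1,423,550; Unit 1A $178,250; Unit 2B $818,720. Sum = $9,234,860.
Difference $9,234,850 − $9,234,860 = −$10 applied to Unit 3B: Unit 3B becomes $1,423,540.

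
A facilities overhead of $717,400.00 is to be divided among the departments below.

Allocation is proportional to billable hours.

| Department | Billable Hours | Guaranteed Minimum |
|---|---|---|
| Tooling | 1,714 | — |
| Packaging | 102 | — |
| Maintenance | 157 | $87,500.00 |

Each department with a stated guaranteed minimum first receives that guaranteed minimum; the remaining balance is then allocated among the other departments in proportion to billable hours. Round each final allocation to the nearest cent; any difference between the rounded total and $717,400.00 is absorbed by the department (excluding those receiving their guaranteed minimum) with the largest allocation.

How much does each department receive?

Minimums first: Maintenance $87,500.00. Residual $629,900.00.
Residual split over remaining billable hours 1,816: Tooling 594,520.1542 → $594,520.15; Packaging 35,379.8458 → $35,379.85.

Tooling: $594,520.15; Packaging: $35,379.85; Maintenance: $87,500.00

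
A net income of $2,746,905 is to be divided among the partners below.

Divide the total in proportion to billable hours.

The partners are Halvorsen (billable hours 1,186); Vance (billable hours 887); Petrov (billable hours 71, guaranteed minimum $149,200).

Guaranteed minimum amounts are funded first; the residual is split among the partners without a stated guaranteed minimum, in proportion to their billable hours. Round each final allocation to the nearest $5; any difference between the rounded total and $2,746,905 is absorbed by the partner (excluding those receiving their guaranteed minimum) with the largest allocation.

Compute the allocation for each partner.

Halvorsen: $1,486,195; Vance: $1,111,510; Petrov: $149,200

Minimums first: Petrov $149,200. Remaining pool $2,597,705.
Remaining pool split over remaining billable hours 2,073: Halvorsen 1,486,193.02 → $1,486,195; Vance 1,111,511.98 → $1,111,510.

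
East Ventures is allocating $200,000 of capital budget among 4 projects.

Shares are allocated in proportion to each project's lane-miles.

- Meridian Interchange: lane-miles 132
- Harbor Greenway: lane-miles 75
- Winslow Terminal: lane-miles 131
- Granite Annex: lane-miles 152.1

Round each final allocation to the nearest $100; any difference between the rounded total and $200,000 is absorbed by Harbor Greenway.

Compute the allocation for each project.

Meridian Interchange: $53,900 | Harbor Greenway: $30,500 | Winslow Terminal: $53,500 | Granite Annex: $62,100

Sum of lane-miles: 490.1.
Raw shares: Meridian Interchange 132/490.1 × $200,000 = 53,866.56; Harbor Greenway 75/490.1 × $200,000 = 30,606.00; Winslow Terminal 131/490.1 × $200,000 = 53,458.48; Granite Annex 152.1/490.1 × $200,000 = 62,068.97.
After rounding ($100): Meridian Interchange $53,900; Harbor Greenway $30,600; Winslow Terminal $53,500; Granite Annex $62,100. Sum = $200,100.
Difference $200,000 − $200,100 = −$100 applied to Harbor Greenway: Harbor Greenway becomes $30,500.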